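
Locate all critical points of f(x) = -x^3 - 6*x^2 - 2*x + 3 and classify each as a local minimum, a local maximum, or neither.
f'(x) = -3*x^2 - 12*x - 2

Solve f'(x) = 0:
  3*x^2 + 12*x + 2 = 0 has no rational roots; quadratic formula: x = (-12 ± √120)/6.
  ⇒ x = -2 - sqrt(30)/3 ≈ -3.8257, -2 + sqrt(30)/3 ≈ -0.1743

f''(x) = -6*x - 12
Second-derivative test at each critical point:
  f''(-3.8257) = 10.9545 > 0 → local minimum
  f''(-0.1743) = -10.9545 < 0 → local maximum

Critical points: x = -2 - sqrt(30)/3 ≈ -3.8257 (local minimum); x = -2 + sqrt(30)/3 ≈ -0.1743 (local maximum)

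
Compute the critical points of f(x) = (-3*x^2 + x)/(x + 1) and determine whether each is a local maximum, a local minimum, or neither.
f'(x) = (-3*x^2 - 6*x + 1)/(x^2 + 2*x + 1)

Solve f'(x) = 0:
  f'(x) = -(3*x^2 + 6*x - 1)/(x + 1)^2; the denominator is positive wherever f is defined, so f'(x) = 0 ⇔ -3*x^2 - 6*x + 1 = 0.
  3*x^2 + 6*x - 1 = 0 has no rational roots; quadratic formula: x = (-6 ± √48)/6.
  ⇒ x = -2*sqrt(3)/3 - 1 ≈ -2.1547, -1 + 2*sqrt(3)/3 ≈ 0.1547

f''(x) = -8/(x^3 + 3*x^2 + 3*x + 1)
Second-derivative test at each critical point:
  f''(-2.1547) = 5.1962 > 0 → local minimum
  f''(0.1547) = -5.1962 < 0 → local maximum

Critical points: x = -2*sqrt(3)/3 - 1 ≈ -2.1547 (local minimum); x = -1 + 2*sqrt(3)/3 ≈ 0.1547 (local maximum)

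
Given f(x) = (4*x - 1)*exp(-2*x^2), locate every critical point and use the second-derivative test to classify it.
f'(x) = 4*(-x*(4*x - 1) + 1)*exp(-2*x^2)

Solve f'(x) = 0:
  f'(x) = (-16*x^2 + 4*x + 4)·exp(-2*x^2) and exp(-2*x^2) > 0 for every x, so f'(x) = 0 ⇔ -16*x^2 + 4*x + 4 = 0.
  Factor: -16*x^2 + 4*x + 4 = -4*(4*x^2 - x - 1); 4*x^2 - x - 1 = 0 has no rational roots; quadratic formula: x = (1 ± √17)/8.
  ⇒ x = 1/8 - sqrt(17)/8 ≈ -0.3904, 1/8 + sqrt(17)/8 ≈ 0.6404

f''(x) = 4*(4*x^2*(4*x - 1) - 12*x + 1)*exp(-2*x^2)
Second-derivative test at each critical point:
  f''(-0.3904) = 12.1593 > 0 → local minimum
  f''(0.6404) = -7.2624 < 0 → local maximum

Critical points: x = 1/8 - sqrt(17)/8 ≈ -0.3904 (local minimum); x = 1/8 + sqrt(17)/8 ≈ 0.6404 (local maximum)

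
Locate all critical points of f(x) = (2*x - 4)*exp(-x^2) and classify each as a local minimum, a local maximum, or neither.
f'(x) = 2*(-2*x*(x - 2) + 1)*exp(-x^2)

Solve f'(x) = 0:
  f'(x) = (-4*x^2 + 8*x + 2)·exp(-x^2) and exp(-x^2) > 0 for every x, so f'(x) = 0 ⇔ -4*x^2 + 8*x + 2 = 0.
  Factor: -4*x^2 + 8*x + 2 = -2*(2*x^2 - 4*x - 1); 2*x^2 - 4*x - 1 = 0 has no rational roots; quadratic formula: x = (4 ± √24)/4.
  ⇒ x = 1 - sqrt(6)/2 ≈ -0.2247, 1 + sqrt(6)/2 ≈ 2.2247

f''(x) = 4*(2*x^2*(x - 2) - 3*x + 2)*exp(-x^2)
Second-derivative test at each critical point:
  f''(-0.2247) = 9.3154 > 0 → local minimum
  f''(2.2247) = -0.0694 < 0 → local maximum

Critical points: x = 1 - sqrt(6)/2 ≈ -0.2247 (local minimum); x = 1 + sqrt(6)/2 ≈ 2.2247 (local maximum)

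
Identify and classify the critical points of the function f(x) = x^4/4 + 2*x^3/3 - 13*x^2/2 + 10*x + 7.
f'(x) = x^3 + 2*x^2 - 13*x + 10

Solve f'(x) = 0:
  Factor: x^3 + 2*x^2 - 13*x + 10 = (x - 2)*(x - 1)*(x + 5) = 0.
  ⇒ x = -5, 1, 2

f''(x) = 3*x^2 + 4*x - 13
Second-derivative test at each critical point:
  f''(-5) = 42 > 0 → local minimum
  f''(1) = -6 < 0 → local maximum
  f''(2) = 7 > 0 → local minimum

Critical points: x = -5 (local minimum); x = 1 (local maximum); x = 2 (local minimum)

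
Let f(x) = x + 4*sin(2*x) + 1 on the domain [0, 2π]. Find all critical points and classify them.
f'(x) = 8*cos(2*x) + 1

Solve f'(x) = 0 on [0, 2π]:
  f'(x) = 0 ⇔ cos(2*x) = -1/8, i.e. 2*x = ±arccos(-1/8) + 2nπ; keep the solutions lying in [0, 2π].
  ⇒ x = acos(-1/8)/2 ≈ 0.8481, pi - acos(-1/8)/2 ≈ 2.2935, acos(-1/8)/2 + pi ≈ 3.9897, -acos(-1/8)/2 + 2*pi ≈ 5.4351

f''(x) = -16*sin(2*x)
Second-derivative test at each critical point:
  f''(0.8481) = -15.8745 < 0 → local maximum
  f''(2.2935) = 15.8745 > 0 → local minimum
  f''(3.9897) = -15.8745 < 0 → local maximum
  f''(5.4351) = 15.8745 > 0 → local minimum

Critical points: x = acos(-1/8)/2 ≈ 0.8481 (local maximum); x = pi - acos(-1/8)/2 ≈ 2.2935 (local minimum); x = acos(-1/8)/2 + pi ≈ 3.9897 (local maximum); x = -acos(-1/8)/2 + 2*pi ≈ 5.4351 (local minimum)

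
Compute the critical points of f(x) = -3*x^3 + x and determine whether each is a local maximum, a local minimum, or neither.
f'(x) = 1 - 9*x^2

Solve f'(x) = 0:
  Factor: 1 - 9*x^2 = -(3*x - 1)*(3*x + 1) = 0.
  ⇒ x = -1/3, 1/3

f''(x) = -18*x
Second-derivative test at each critical point:
  f''(-1/3) = 6 > 0 → local minimum
  f''(1/3) = -6 < 0 → local maximum

Critical points: x = -1/3 (local minimum); x = 1/3 (local maximum)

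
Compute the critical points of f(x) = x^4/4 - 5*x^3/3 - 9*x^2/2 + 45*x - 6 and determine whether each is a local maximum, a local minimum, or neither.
f'(x) = x^3 - 5*x^2 - 9*x + 45

Solve f'(x) = 0:
  Factor: x^3 - 5*x^2 - 9*x + 45 = (x - 5)*(x - 3)*(x + 3) = 0.
  ⇒ x = -3, 3, 5

f''(x) = 3*x^2 - 10*x - 9
Second-derivative test at each critical point:
  f''(-3) = 48 > 0 → local minimum
  f''(3) = -12 < 0 → local maximum
  f''(5) = 16 > 0 → local minimum

Critical points: x = -3 (local minimum); x = 3 (local maximum); x = 5 (local minimum)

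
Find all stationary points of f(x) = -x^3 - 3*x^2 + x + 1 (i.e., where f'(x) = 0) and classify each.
f'(x) = -3*x^2 - 6*x + 1

Solve f'(x) = 0:
  3*x^2 + 6*x - 1 = 0 has no rational roots; quadratic formula: x = (-6 ± √48)/6.
  ⇒ x = -2*sqrt(3)/3 - 1 ≈ -2.1547, -1 + 2*sqrt(3)/3 ≈ 0.1547

f''(x) = -6*x - 6
Second-derivative test at each critical point:
  f''(-2.1547) = 6.9282 > 0 → local minimum
  f''(0.1547) = -6.9282 < 0 → local maximum

Critical points: x = -2*sqrt(3)/3 - 1 ≈ -2.1547 (local minimum); x = -1 + 2*sqrt(3)/3 ≈ 0.1547 (local maximum)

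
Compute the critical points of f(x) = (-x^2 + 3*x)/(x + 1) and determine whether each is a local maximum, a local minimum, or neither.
f'(x) = (-x^2 - 2*x + 3)/(x^2 + 2*x + 1)

Solve f'(x) = 0:
  f'(x) = -(x - 1)*(x + 3)/(x + 1)^2; the denominator is positive wherever f is defined, so f'(x) = 0 ⇔ -x^2 - 2*x + 3 = 0.
  Factor: -x^2 - 2*x + 3 = -(x - 1)*(x + 3) = 0.
  ⇒ x = -3, 1

f''(x) = -8/(x^3 + 3*x^2 + 3*x + 1)
Second-derivative test at each critical point:
  f''(-3) = 1 > 0 → local minimum
  f''(1) = -1 < 0 → local maximum

Critical points: x = -3 (local minimum); x = 1 (local maximum)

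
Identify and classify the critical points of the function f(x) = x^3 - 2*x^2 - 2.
f'(x) = x*(3*x - 4)

Solve f'(x) = 0:
  Factor: 3*x^2 - 4*x = x*(3*x - 4) = 0.
  ⇒ x = 0, 4/3

f''(x) = 6*x - 4
Second-derivative test at each critical point:
  f''(0) = -4 < 0 → local maximum
  f''(4/3) = 4 > 0 → local minimum

Critical points: x = 0 (local maximum); x = 4/3 (local minimum)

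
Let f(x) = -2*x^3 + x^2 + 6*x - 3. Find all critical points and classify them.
f'(x) = -6*x^2 + 2*x + 6

Solve f'(x) = 0:
  Factor: -6*x^2 + 2*x + 6 = -2*(3*x^2 - x - 3); 3*x^2 - x - 3 = 0 has no rational roots; quadratic formula: x = (1 ± √37)/6.
  ⇒ x = 1/6 - sqrt(37)/6 ≈ -0.8471, 1/6 + sqrt(37)/6 ≈ 1.1805

f''(x) = 2 - 12*x
Second-derivative test at each critical point:
  f''(-0.8471) = 12.1655 > 0 → local minimum
  f''(1.1805) = -12.1655 < 0 → local maximum

Critical points: x = 1/6 - sqrt(37)/6 ≈ -0.8471 (local minimum); x = 1/6 + sqrt(37)/6 ≈ 1.1805 (local maximum)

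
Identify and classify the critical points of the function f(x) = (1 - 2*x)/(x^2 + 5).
f'(x) = 2*(x^2 - x - 5)/(x^4 + 10*x^2 + 25)

Solve f'(x) = 0:
  f'(x) = 2*(x^2 - x - 5)/(x^2 + 5)^2; the denominator is positive wherever f is defined, so f'(x) = 0 ⇔ 2*x^2 - 2*x - 10 = 0.
  Factor: 2*x^2 - 2*x - 10 = 2*(x^2 - x - 5); x^2 - x - 5 = 0 has no rational roots; quadratic formula: x = (1 ± √21)/2.
  ⇒ x = 1/2 - sqrt(21)/2 ≈ -1.7913, 1/2 + sqrt(21)/2 ≈ 2.7913

f''(x) = 2*(4*x^2*(1 - 2*x) + (6*x - 1)*(x^2 + 5))/(x^2 + 5)^3
Second-derivative test at each critical point:
  f''(-1.7913) = -0.1360 < 0 → local maximum
  f''(2.7913) = 0.0560 > 0 → local minimum

Critical points: x = 1/2 - sqrt(21)/2 ≈ -1.7913 (local maximum); x = 1/2 + sqrt(21)/2 ≈ 2.7913 (local minimum)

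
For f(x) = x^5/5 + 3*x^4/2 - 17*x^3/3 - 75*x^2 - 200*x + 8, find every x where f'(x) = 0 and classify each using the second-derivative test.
f'(x) = x^4 + 6*x^3 - 17*x^2 - 150*x - 200

Solve f'(x) = 0:
  Factor: x^4 + 6*x^3 - 17*x^2 - 150*x - 200 = (x - 5)*(x + 2)*(x + 4)*(x + 5) = 0.
  ⇒ x = -5, -4, -2, 5

f''(x) = 4*x^3 + 18*x^2 - 34*x - 150
Second-derivative test at each critical point:
  f''(-5) = -30 < 0 → local maximum
  f''(-4) = 18 > 0 → local minimum
  f''(-2) = -42 < 0 → local maximum
  f''(5) = 630 > 0 → local minimum

Critical points: x = -5 (local maximum); x = -4 (local minimum); x = -2 (local maximum); x = 5 (local minimum)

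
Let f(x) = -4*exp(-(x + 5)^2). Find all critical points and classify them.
f'(x) = 8*(x + 5)*exp(-(x + 5)^2)

Solve f'(x) = 0:
  f'(x) = (8*x + 40)·exp(-(x + 5)^2) and exp(-(x + 5)^2) > 0 for every x, so f'(x) = 0 ⇔ 8*x + 40 = 0.
  Factor: 8*x + 40 = 8*(x + 5) = 0.
  ⇒ x = -5

f''(x) = 8*(1 - 2*(x + 5)^2)*exp(-(x + 5)^2)
Second-derivative test at each critical point:
  f''(-5) = 8 > 0 → local minimum

Critical points: x = -5 (local minimum)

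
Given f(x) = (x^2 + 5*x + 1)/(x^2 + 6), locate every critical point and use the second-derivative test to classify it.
f'(x) = 5*(-x^2 + 2*x + 6)/(x^4 + 12*x^2 + 36)

Solve f'(x) = 0:
  f'(x) = -5*(x^2 - 2*x - 6)/(x^2 + 6)^2; the denominator is positive wherever f is defined, so f'(x) = 0 ⇔ -5*x^2 + 10*x + 30 = 0.
  Factor: -5*x^2 + 10*x + 30 = -5*(x^2 - 2*x - 6); x^2 - 2*x - 6 = 0 has no rational roots; quadratic formula: x = (2 ± √28)/2.
  ⇒ x = 1 - sqrt(7) ≈ -1.6458, 1 + sqrt(7) ≈ 3.6458

f''(x) = 10*(x^3 - 3*x^2 - 18*x + 6)/(x^6 + 18*x^4 + 108*x^2 + 216)
Second-derivative test at each critical point:
  f''(-1.6458) = 0.3489 > 0 → local minimum
  f''(3.6458) = -0.0711 < 0 → local maximum

Critical points: x = 1 - sqrt(7) ≈ -1.6458 (local minimum); x = 1 + sqrt(7) ≈ 3.6458 (local maximum)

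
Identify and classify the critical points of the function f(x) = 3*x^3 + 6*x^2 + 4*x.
f'(x) = 9*x^2 + 12*x + 4

Solve f'(x) = 0:
  Factor: 9*x^2 + 12*x + 4 = (3*x + 2)^2 = 0.
  ⇒ x = -2/3

f''(x) = 18*x + 12
Second-derivative test at each critical point:
  f''(-2/3) = 0, so the second-derivative test is inconclusive; use the first-derivative test: f'(-11/12) = 0.5625, f'(-5/12) = 0.5625 — f' is positive on both sides (no sign change) → neither a local maximum nor a local minimum

Critical points: x = -2/3 (neither)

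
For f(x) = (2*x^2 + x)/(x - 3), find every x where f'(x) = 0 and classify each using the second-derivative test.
f'(x) = (2*x^2 - 12*x - 3)/(x^2 - 6*x + 9)

Solve f'(x) = 0:
  f'(x) = (2*x^2 - 12*x - 3)/(x - 3)^2; the denominator is positive wherever f is defined, so f'(x) = 0 ⇔ 2*x^2 - 12*x - 3 = 0.
  2*x^2 - 12*x - 3 = 0 has no rational roots; quadratic formula: x = (12 ± √168)/4.
  ⇒ x = 3 - sqrt(42)/2 ≈ -0.2404, 3 + sqrt(42)/2 ≈ 6.2404

f''(x) = 42/(x^3 - 9*x^2 + 27*x - 27)
Second-derivative test at each critical point:
  f''(-0.2404) = -1.2344 < 0 → local maximum
  f''(6.2404) = 1.2344 > 0 → local minimum

Critical points: x = 3 - sqrt(42)/2 ≈ -0.2404 (local maximum); x = 3 + sqrt(42)/2 ≈ 6.2404 (local minimum)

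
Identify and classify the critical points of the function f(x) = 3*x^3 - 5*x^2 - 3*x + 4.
f'(x) = 9*x^2 - 10*x - 3

Solve f'(x) = 0:
  9*x^2 - 10*x - 3 = 0 has no rational roots; quadratic formula: x = (10 ± √208)/18.
  ⇒ x = 5/9 - 2*sqrt(13)/9 ≈ -0.2457, 5/9 + 2*sqrt(13)/9 ≈ 1.3568

f''(x) = 18*x - 10
Second-derivative test at each critical point:
  f''(-0.2457) = -14.4222 < 0 → local maximum
  f''(1.3568) = 14.4222 > 0 → local minimum

Critical points: x = 5/9 - 2*sqrt(13)/9 ≈ -0.2457 (local maximum); x = 5/9 + 2*sqrt(13)/9 ≈ 1.3568 (local minimum)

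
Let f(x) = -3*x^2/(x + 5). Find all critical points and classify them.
f'(x) = 3*x*(-x - 10)/(x + 5)^2

Solve f'(x) = 0:
  f'(x) = -3*x*(x + 10)/(x + 5)^2; the denominator is positive wherever f is defined, so f'(x) = 0 ⇔ -3*x^2 - 30*x = 0.
  Factor: -3*x^2 - 30*x = -3*x*(x + 10) = 0.
  ⇒ x = -10, 0

f''(x) = -150/(x^3 + 15*x^2 + 75*x + 125)
Second-derivative test at each critical point:
  f''(-10) = 6/5 > 0 → local minimum
  f''(0) = -6/5 < 0 → local maximum

Critical points: x = -10 (local minimum); x = 0 (local maximum)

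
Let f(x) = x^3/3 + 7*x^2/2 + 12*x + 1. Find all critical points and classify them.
f'(x) = x^2 + 7*x + 12

Solve f'(x) = 0:
  Factor: x^2 + 7*x + 12 = (x + 3)*(x + 4) = 0.
  ⇒ x = -4, -3

f''(x) = 2*x + 7
Second-derivative test at each critical point:
  f''(-4) = -1 < 0 → local maximum
  f''(-3) = 1 > 0 → local minimum

Critical points: x = -4 (local maximum); x = -3 (local minimum)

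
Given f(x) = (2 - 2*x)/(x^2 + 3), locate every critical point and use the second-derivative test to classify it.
f'(x) = 2*(-x^2 + 2*x*(x - 1) - 3)/(x^2 + 3)^2

Solve f'(x) = 0:
  f'(x) = 2*(x - 3)*(x + 1)/(x^2 + 3)^2; the denominator is positive wherever f is defined, so f'(x) = 0 ⇔ 2*x^2 - 4*x - 6 = 0.
  Factor: 2*x^2 - 4*x - 6 = 2*(x - 3)*(x + 1) = 0.
  ⇒ x = -1, 3

f''(x) = 4*(4*x^2*(1 - x) + (3*x - 1)*(x^2 + 3))/(x^2 + 3)^3
Second-derivative test at each critical point:
  f''(-1) = -1/2 < 0 → local maximum
  f''(3) = 1/18 > 0 → local minimum

Critical points: x = -1 (local maximum); x = 3 (local minimum)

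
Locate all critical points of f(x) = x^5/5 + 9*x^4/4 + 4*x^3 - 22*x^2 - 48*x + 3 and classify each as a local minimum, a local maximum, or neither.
f'(x) = x^4 + 9*x^3 + 12*x^2 - 44*x - 48

Solve f'(x) = 0:
  Factor: x^4 + 9*x^3 + 12*x^2 - 44*x - 48 = (x - 2)*(x + 1)*(x + 4)*(x + 6) = 0.
  ⇒ x = -6, -4, -1, 2

f''(x) = 4*x^3 + 27*x^2 + 24*x - 44
Second-derivative test at each critical point:
  f''(-6) = -80 < 0 → local maximum
  f''(-4) = 36 > 0 → local minimum
  f''(-1) = -45 < 0 → local maximum
  f''(2) = 144 > 0 → local minimum

Critical points: x = -6 (local maximum); x = -4 (local minimum); x = -1 (local maximum); x = 2 (local minimum)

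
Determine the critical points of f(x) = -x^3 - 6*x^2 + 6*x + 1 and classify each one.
f'(x) = -3*x^2 - 12*x + 6

Solve f'(x) = 0:
  Factor: -3*x^2 - 12*x + 6 = -3*(x^2 + 4*x - 2); x^2 + 4*x - 2 = 0 has no rational roots; quadratic formula: x = (-4 ± √24)/2.
  ⇒ x = -sqrt(6) - 2 ≈ -4.4495, -2 + sqrt(6) ≈ 0.4495

f''(x) = -6*x - 12
Second-derivative test at each critical point:
  f''(-4.4495) = 14.6969 > 0 → local minimum
  f''(0.4495) = -14.6969 < 0 → local maximum

Critical points: x = -sqrt(6) - 2 ≈ -4.4495 (local minimum); x = -2 + sqrt(6) ≈ 0.4495 (local maximum)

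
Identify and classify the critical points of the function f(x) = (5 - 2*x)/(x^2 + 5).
f'(x) = 2*(x^2 - 5*x - 5)/(x^4 + 10*x^2 + 25)

Solve f'(x) = 0:
  f'(x) = 2*(x^2 - 5*x - 5)/(x^2 + 5)^2; the denominator is positive wherever f is defined, so f'(x) = 0 ⇔ 2*x^2 - 10*x - 10 = 0.
  Factor: 2*x^2 - 10*x - 10 = 2*(x^2 - 5*x - 5); x^2 - 5*x - 5 = 0 has no rational roots; quadratic formula: x = (5 ± √45)/2.
  ⇒ x = 5/2 - 3*sqrt(5)/2 ≈ -0.8541, 5/2 + 3*sqrt(5)/2 ≈ 5.8541

f''(x) = 2*(4*x^2*(5 - 2*x) + (6*x - 5)*(x^2 + 5))/(x^2 + 5)^3
Second-derivative test at each critical point:
  f''(-0.8541) = -0.4087 < 0 → local maximum
  f''(5.8541) = 0.0087 > 0 → local minimum

Critical points: x = 5/2 - 3*sqrt(5)/2 ≈ -0.8541 (local maximum); x = 5/2 + 3*sqrt(5)/2 ≈ 5.8541 (local minimum)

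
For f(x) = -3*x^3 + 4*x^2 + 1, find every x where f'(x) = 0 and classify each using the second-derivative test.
f'(x) = x*(8 - 9*x)

Solve f'(x) = 0:
  Factor: -9*x^2 + 8*x = -x*(9*x - 8) = 0.
  ⇒ x = 0, 8/9

f''(x) = 8 - 18*x
Second-derivative test at each critical point:
  f''(0) = 8 > 0 → local minimum
  f''(8/9) = -8 < 0 → local maximum

Critical points: x = 0 (local minimum); x = 8/9 (local maximum)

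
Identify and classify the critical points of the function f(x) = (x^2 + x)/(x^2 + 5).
f'(x) = (-x^2 + 10*x + 5)/(x^4 + 10*x^2 + 25)

Solve f'(x) = 0:
  f'(x) = -(x^2 - 10*x - 5)/(x^2 + 5)^2; the denominator is positive wherever f is defined, so f'(x) = 0 ⇔ -x^2 + 10*x + 5 = 0.
  x^2 - 10*x - 5 = 0 has no rational roots; quadratic formula: x = (10 ± √120)/2.
  ⇒ x = 5 - sqrt(30) ≈ -0.4772, 5 + sqrt(30) ≈ 10.4772

f''(x) = 2*(x^3 - 15*x^2 - 15*x + 25)/(x^6 + 15*x^4 + 75*x^2 + 125)
Second-derivative test at each critical point:
  f''(-0.4772) = 0.4008 > 0 → local minimum
  f''(10.4772) = -0.0008 < 0 → local maximum

Critical points: x = 5 - sqrt(30) ≈ -0.4772 (local minimum); x = 5 + sqrt(30) ≈ 10.4772 (local maximum)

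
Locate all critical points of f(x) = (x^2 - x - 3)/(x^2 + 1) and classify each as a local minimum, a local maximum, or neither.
f'(x) = (x^2 + 8*x - 1)/(x^4 + 2*x^2 + 1)

Solve f'(x) = 0:
  f'(x) = (x^2 + 8*x - 1)/(x^2 + 1)^2; the denominator is positive wherever f is defined, so f'(x) = 0 ⇔ x^2 + 8*x - 1 = 0.
  x^2 + 8*x - 1 = 0 has no rational roots; quadratic formula: x = (-8 ± √68)/2.
  ⇒ x = -sqrt(17) - 4 ≈ -8.1231, -4 + sqrt(17) ≈ 0.1231

f''(x) = 2*(-x^3 - 12*x^2 + 3*x + 4)/(x^6 + 3*x^4 + 3*x^2 + 1)
Second-derivative test at each critical point:
  f''(-8.1231) = -0.0018 < 0 → local maximum
  f''(0.1231) = 8.0018 > 0 → local minimum

Critical points: x = -sqrt(17) - 4 ≈ -8.1231 (local maximum); x = -4 + sqrt(17) ≈ 0.1231 (local minimum)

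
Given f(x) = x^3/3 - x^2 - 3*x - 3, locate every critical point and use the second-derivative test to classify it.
f'(x) = x^2 - 2*x - 3

Solve f'(x) = 0:
  Factor: x^2 - 2*x - 3 = (x - 3)*(x + 1) = 0.
  ⇒ x = -1, 3

f''(x) = 2*x - 2
Second-derivative test at each critical point:
  f''(-1) = -4 < 0 → local maximum
  f''(3) = 4 > 0 → local minimum

Critical points: x = -1 (local maximum); x = 3 (local minimum)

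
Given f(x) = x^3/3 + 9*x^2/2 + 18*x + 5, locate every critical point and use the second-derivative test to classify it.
f'(x) = x^2 + 9*x + 18

Solve f'(x) = 0:
  Factor: x^2 + 9*x + 18 = (x + 3)*(x + 6) = 0.
  ⇒ x = -6, -3

f''(x) = 2*x + 9
Second-derivative test at each critical point:
  f''(-6) = -3 < 0 → local maximum
  f''(-3) = 3 > 0 → local minimum

Critical points: x = -6 (local maximum); x = -3 (local minimum)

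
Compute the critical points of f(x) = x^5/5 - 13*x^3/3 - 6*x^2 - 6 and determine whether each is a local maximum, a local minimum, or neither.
f'(x) = x*(x^3 - 13*x - 12)

Solve f'(x) = 0:
  Factor: x^4 - 13*x^2 - 12*x = x*(x - 4)*(x + 1)*(x + 3) = 0.
  ⇒ x = -3, -1, 0, 4

f''(x) = 4*x^3 - 26*x - 12
Second-derivative test at each critical point:
  f''(-3) = -42 < 0 → local maximum
  f''(-1) = 10 > 0 → local minimum
  f''(0) = -12 < 0 → local maximum
  f''(4) = 140 > 0 → local minimum

Critical points: x = -3 (local maximum); x = -1 (local minimum); x = 0 (local maximum); x = 4 (local minimum)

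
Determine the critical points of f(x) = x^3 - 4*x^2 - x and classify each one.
f'(x) = 3*x^2 - 8*x - 1

Solve f'(x) = 0:
  3*x^2 - 8*x - 1 = 0 has no rational roots; quadratic formula: x = (8 ± √76)/6.
  ⇒ x = 4/3 - sqrt(19)/3 ≈ -0.1196, 4/3 + sqrt(19)/3 ≈ 2.7863

f''(x) = 6*x - 8
Second-derivative test at each critical point:
  f''(-0.1196) = -8.7178 < 0 → local maximum
  f''(2.7863) = 8.7178 > 0 → local minimum

Critical points: x = 4/3 - sqrt(19)/3 ≈ -0.1196 (local maximum); x = 4/3 + sqrt(19)/3 ≈ 2.7863 (local minimum)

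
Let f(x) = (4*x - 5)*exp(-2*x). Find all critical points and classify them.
f'(x) = 2*(7 - 4*x)*exp(-2*x)

Solve f'(x) = 0:
  f'(x) = (14 - 8*x)·exp(-2*x) and exp(-2*x) > 0 for every x, so f'(x) = 0 ⇔ 14 - 8*x = 0.
  Factor: 14 - 8*x = -2*(4*x - 7) = 0.
  ⇒ x = 7/4

f''(x) = 4*(4*x - 9)*exp(-2*x)
Second-derivative test at each critical point:
  f''(7/4) = -0.2416 < 0 → local maximum

Critical points: x = 7/4 (local maximum)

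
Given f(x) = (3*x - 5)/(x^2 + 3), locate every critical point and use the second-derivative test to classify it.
f'(x) = (-3*x^2 + 10*x + 9)/(x^4 + 6*x^2 + 9)

Solve f'(x) = 0:
  f'(x) = -(3*x^2 - 10*x - 9)/(x^2 + 3)^2; the denominator is positive wherever f is defined, so f'(x) = 0 ⇔ -3*x^2 + 10*x + 9 = 0.
  3*x^2 - 10*x - 9 = 0 has no rational roots; quadratic formula: x = (10 ± √208)/6.
  ⇒ x = 5/3 - 2*sqrt(13)/3 ≈ -0.7370, 5/3 + 2*sqrt(13)/3 ≈ 4.0704

f''(x) = 2*(4*x^2*(3*x - 5) + (5 - 9*x)*(x^2 + 3))/(x^2 + 3)^3
Second-derivative test at each critical point:
  f''(-0.7370) = 1.1488 > 0 → local minimum
  f''(4.0704) = -0.0377 < 0 → local maximum

Critical points: x = 5/3 - 2*sqrt(13)/3 ≈ -0.7370 (local minimum); x = 5/3 + 2*sqrt(13)/3 ≈ 4.0704 (local maximum)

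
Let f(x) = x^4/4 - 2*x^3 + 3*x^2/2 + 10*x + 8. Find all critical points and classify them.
f'(x) = x^3 - 6*x^2 + 3*x + 10

Solve f'(x) = 0:
  Factor: x^3 - 6*x^2 + 3*x + 10 = (x - 5)*(x - 2)*(x + 1) = 0.
  ⇒ x = -1, 2, 5

f''(x) = 3*x^2 - 12*x + 3
Second-derivative test at each critical point:
  f''(-1) = 18 > 0 → local minimum
  f''(2) = -9 < 0 → local maximum
  f''(5) = 18 > 0 → local minimum

Critical points: x = -1 (local minimum); x = 2 (local maximum); x = 5 (local minimum)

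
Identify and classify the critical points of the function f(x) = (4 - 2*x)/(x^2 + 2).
f'(x) = 2*(-x^2 + 2*x*(x - 2) - 2)/(x^2 + 2)^2

Solve f'(x) = 0:
  f'(x) = 2*(x^2 - 4*x - 2)/(x^2 + 2)^2; the denominator is positive wherever f is defined, so f'(x) = 0 ⇔ 2*x^2 - 8*x - 4 = 0.
  Factor: 2*x^2 - 8*x - 4 = 2*(x^2 - 4*x - 2); x^2 - 4*x - 2 = 0 has no rational roots; quadratic formula: x = (4 ± √24)/2.
  ⇒ x = 2 - sqrt(6) ≈ -0.4495, 2 + sqrt(6) ≈ 4.4495

f''(x) = 4*(4*x^2*(2 - x) + (3*x - 2)*(x^2 + 2))/(x^2 + 2)^3
Second-derivative test at each critical point:
  f''(-0.4495) = -2.0206 < 0 → local maximum
  f''(4.4495) = 0.0206 > 0 → local minimum

Critical points: x = 2 - sqrt(6) ≈ -0.4495 (local maximum); x = 2 + sqrt(6) ≈ 4.4495 (local minimum)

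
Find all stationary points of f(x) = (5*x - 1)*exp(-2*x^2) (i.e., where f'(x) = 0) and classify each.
f'(x) = (-4*x*(5*x - 1) + 5)*exp(-2*x^2)

Solve f'(x) = 0:
  f'(x) = (-20*x^2 + 4*x + 5)·exp(-2*x^2) and exp(-2*x^2) > 0 for every x, so f'(x) = 0 ⇔ -20*x^2 + 4*x + 5 = 0.
  20*x^2 - 4*x - 5 = 0 has no rational roots; quadratic formula: x = (4 ± √416)/40.
  ⇒ x = 1/10 - sqrt(26)/10 ≈ -0.4099, 1/10 + sqrt(26)/10 ≈ 0.6099

f''(x) = 4*(4*x^2*(5*x - 1) - 15*x + 1)*exp(-2*x^2)
Second-derivative test at each critical point:
  f''(-0.4099) = 14.5749 > 0 → local minimum
  f''(0.6099) = -9.6928 < 0 → local maximum

Critical points: x = 1/10 - sqrt(26)/10 ≈ -0.4099 (local minimum); x = 1/10 + sqrt(26)/10 ≈ 0.6099 (local maximum)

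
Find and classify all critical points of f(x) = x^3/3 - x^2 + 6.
f'(x) = x*(x - 2)

Solve f'(x) = 0:
  Factor: x^2 - 2*x = x*(x - 2) = 0.
  ⇒ x = 0, 2

f''(x) = 2*x - 2
Second-derivative test at each critical point:
  f''(0) = -2 < 0 → local maximum
  f''(2) = 2 > 0 → local minimum

Critical points: x = 0 (local maximum); x = 2 (local minimum)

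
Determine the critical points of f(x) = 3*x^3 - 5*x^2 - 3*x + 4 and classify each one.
f'(x) = 9*x^2 - 10*x - 3

Solve f'(x) = 0:
  9*x^2 - 10*x - 3 = 0 has no rational roots; quadratic formula: x = (10 ± √208)/18.
  ⇒ x = 5/9 - 2*sqrt(13)/9 ≈ -0.2457, 5/9 + 2*sqrt(13)/9 ≈ 1.3568

f''(x) = 18*x - 10
Second-derivative test at each critical point:
  f''(-0.2457) = -14.4222 < 0 → local maximum
  f''(1.3568) = 14.4222 > 0 → local minimum

Critical points: x = 5/9 - 2*sqrt(13)/9 ≈ -0.2457 (local maximum); x = 5/9 + 2*sqrt(13)/9 ≈ 1.3568 (local minimum)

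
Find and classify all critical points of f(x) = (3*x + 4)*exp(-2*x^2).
f'(x) = (-4*x*(3*x + 4) + 3)*exp(-2*x^2)

Solve f'(x) = 0:
  f'(x) = (-12*x^2 - 16*x + 3)·exp(-2*x^2) and exp(-2*x^2) > 0 for every x, so f'(x) = 0 ⇔ -12*x^2 - 16*x + 3 = 0.
  Factor: -12*x^2 - 16*x + 3 = -(2*x + 3)*(6*x - 1) = 0.
  ⇒ x = -3/2, 1/6

f''(x) = 4*(4*x^2*(3*x + 4) - 9*x - 4)*exp(-2*x^2)
Second-derivative test at each critical point:
  f''(-3/2) = 0.2222 > 0 → local minimum
  f''(1/6) = -18.9192 < 0 → local maximum

Critical points: x = -3/2 (local minimum); x = 1/6 (local maximum)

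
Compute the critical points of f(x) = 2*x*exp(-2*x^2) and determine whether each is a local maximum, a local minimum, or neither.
f'(x) = 2*(1 - 4*x^2)*exp(-2*x^2)

Solve f'(x) = 0:
  f'(x) = (2 - 8*x^2)·exp(-2*x^2) and exp(-2*x^2) > 0 for every x, so f'(x) = 0 ⇔ 2 - 8*x^2 = 0.
  Factor: 2 - 8*x^2 = -2*(2*x - 1)*(2*x + 1) = 0.
  ⇒ x = -1/2, 1/2

f''(x) = (32*x^3 - 24*x)*exp(-2*x^2)
Second-derivative test at each critical point:
  f''(-1/2) = 4.8522 > 0 → local minimum
  f''(1/2) = -4.8522 < 0 → local maximum

Critical points: x = -1/2 (local minimum); x = 1/2 (local maximum)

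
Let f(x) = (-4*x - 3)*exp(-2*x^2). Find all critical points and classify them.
f'(x) = 4*(x*(4*x + 3) - 1)*exp(-2*x^2)

Solve f'(x) = 0:
  f'(x) = (16*x^2 + 12*x - 4)·exp(-2*x^2) and exp(-2*x^2) > 0 for every x, so f'(x) = 0 ⇔ 16*x^2 + 12*x - 4 = 0.
  Factor: 16*x^2 + 12*x - 4 = 4*(x + 1)*(4*x - 1) = 0.
  ⇒ x = -1, 1/4

f''(x) = 4*(-16*x^3 - 12*x^2 + 12*x + 3)*exp(-2*x^2)
Second-derivative test at each critical point:
  f''(-1) = -2.7067 < 0 → local maximum
  f''(1/4) = 17.6499 > 0 → local minimum

Critical points: x = -1 (local maximum); x = 1/4 (local minimum)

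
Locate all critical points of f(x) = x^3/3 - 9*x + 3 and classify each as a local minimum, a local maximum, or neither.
f'(x) = x^2 - 9

Solve f'(x) = 0:
  Factor: x^2 - 9 = (x - 3)*(x + 3) = 0.
  ⇒ x = -3, 3

f''(x) = 2*x
Second-derivative test at each critical point:
  f''(-3) = -6 < 0 → local maximum
  f''(3) = 6 > 0 → local minimum

Critical points: x = -3 (local maximum); x = 3 (local minimum)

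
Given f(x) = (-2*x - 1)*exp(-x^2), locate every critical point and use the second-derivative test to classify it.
f'(x) = 2*(x*(2*x + 1) - 1)*exp(-x^2)

Solve f'(x) = 0:
  f'(x) = (4*x^2 + 2*x - 2)·exp(-x^2) and exp(-x^2) > 0 for every x, so f'(x) = 0 ⇔ 4*x^2 + 2*x - 2 = 0.
  Factor: 4*x^2 + 2*x - 2 = 2*(x + 1)*(2*x - 1) = 0.
  ⇒ x = -1, 1/2

f''(x) = 2*(-4*x^3 - 2*x^2 + 6*x + 1)*exp(-x^2)
Second-derivative test at each critical point:
  f''(-1) = -2.2073 < 0 → local maximum
  f''(1/2) = 4.6728 > 0 → local minimum

Critical points: x = -1 (local maximum); x = 1/2 (local minimum)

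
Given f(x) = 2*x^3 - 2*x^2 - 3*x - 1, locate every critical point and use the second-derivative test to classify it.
f'(x) = 6*x^2 - 4*x - 3

Solve f'(x) = 0:
  6*x^2 - 4*x - 3 = 0 has no rational roots; quadratic formula: x = (4 ± √88)/12.
  ⇒ x = 1/3 - sqrt(22)/6 ≈ -0.4484, 1/3 + sqrt(22)/6 ≈ 1.1151

f''(x) = 12*x - 4
Second-derivative test at each critical point:
  f''(-0.4484) = -9.3808 < 0 → local maximum
  f''(1.1151) = 9.3808 > 0 → local minimum

Critical points: x = 1/3 - sqrt(22)/6 ≈ -0.4484 (local maximum); x = 1/3 + sqrt(22)/6 ≈ 1.1151 (local minimum)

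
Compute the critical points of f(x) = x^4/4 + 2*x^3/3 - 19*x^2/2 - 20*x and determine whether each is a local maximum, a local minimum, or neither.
f'(x) = x^3 + 2*x^2 - 19*x - 20

Solve f'(x) = 0:
  Factor: x^3 + 2*x^2 - 19*x - 20 = (x - 4)*(x + 1)*(x + 5) = 0.
  ⇒ x = -5, -1, 4

f''(x) = 3*x^2 + 4*x - 19
Second-derivative test at each critical point:
  f''(-5) = 36 > 0 → local minimum
  f''(-1) = -20 < 0 → local maximum
  f''(4) = 45 > 0 → local minimum

Critical points: x = -5 (local minimum); x = -1 (local maximum); x = 4 (local minimum)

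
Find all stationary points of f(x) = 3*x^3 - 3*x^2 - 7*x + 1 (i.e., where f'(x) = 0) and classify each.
f'(x) = 9*x^2 - 6*x - 7

Solve f'(x) = 0:
  9*x^2 - 6*x - 7 = 0 has no rational roots; quadratic formula: x = (6 ± √288)/18.
  ⇒ x = 1/3 - 2*sqrt(2)/3 ≈ -0.6095, 1/3 + 2*sqrt(2)/3 ≈ 1.2761

f''(x) = 18*x - 6
Second-derivative test at each critical point:
  f''(-0.6095) = -16.9706 < 0 → local maximum
  f''(1.2761) = 16.9706 > 0 → local minimum

Critical points: x = 1/3 - 2*sqrt(2)/3 ≈ -0.6095 (local maximum); x = 1/3 + 2*sqrt(2)/3 ≈ 1.2761 (local minimum)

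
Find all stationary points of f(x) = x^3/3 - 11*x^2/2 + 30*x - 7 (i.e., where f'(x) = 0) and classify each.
f'(x) = x^2 - 11*x + 30

Solve f'(x) = 0:
  Factor: x^2 - 11*x + 30 = (x - 6)*(x - 5) = 0.
  ⇒ x = 5, 6

f''(x) = 2*x - 11
Second-derivative test at each critical point:
  f''(5) = -1 < 0 → local maximum
  f''(6) = 1 > 0 → local minimum

Critical points: x = 5 (local maximum); x = 6 (local minimum)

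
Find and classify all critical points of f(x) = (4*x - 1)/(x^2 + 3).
f'(x) = 2*(-2*x^2 + x + 6)/(x^4 + 6*x^2 + 9)

Solve f'(x) = 0:
  f'(x) = -2*(x - 2)*(2*x + 3)/(x^2 + 3)^2; the denominator is positive wherever f is defined, so f'(x) = 0 ⇔ -4*x^2 + 2*x + 12 = 0.
  Factor: -4*x^2 + 2*x + 12 = -2*(x - 2)*(2*x + 3) = 0.
  ⇒ x = -3/2, 2

f''(x) = 2*(4*x^2*(4*x - 1) + (1 - 12*x)*(x^2 + 3))/(x^2 + 3)^3
Second-derivative test at each critical point:
  f''(-3/2) = 32/63 > 0 → local minimum
  f''(2) = -2/7 < 0 → local maximum

Critical points: x = -3/2 (local minimum); x = 2 (local maximum)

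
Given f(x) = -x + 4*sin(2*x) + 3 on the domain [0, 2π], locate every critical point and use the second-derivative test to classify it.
f'(x) = 8*cos(2*x) - 1

Solve f'(x) = 0 on [0, 2π]:
  f'(x) = 0 ⇔ cos(2*x) = 1/8, i.e. 2*x = ±arccos(1/8) + 2nπ; keep the solutions lying in [0, 2π].
  ⇒ x = acos(1/8)/2 ≈ 0.7227, pi - acos(1/8)/2 ≈ 2.4189, acos(1/8)/2 + pi ≈ 3.8643, -acos(1/8)/2 + 2*pi ≈ 5.5605

f''(x) = -16*sin(2*x)
Second-derivative test at each critical point:
  f''(0.7227) = -15.8745 < 0 → local maximum
  f''(2.4189) = 15.8745 > 0 → local minimum
  f''(3.8643) = -15.8745 < 0 → local maximum
  f''(5.5605) = 15.8745 > 0 → local minimum

Critical points: x = acos(1/8)/2 ≈ 0.7227 (local maximum); x = pi - acos(1/8)/2 ≈ 2.4189 (local minimum); x = acos(1/8)/2 + pi ≈ 3.8643 (local maximum); x = -acos(1/8)/2 + 2*pi ≈ 5.5605 (local minimum)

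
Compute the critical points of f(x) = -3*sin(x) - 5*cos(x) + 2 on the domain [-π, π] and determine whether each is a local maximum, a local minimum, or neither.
f'(x) = 5*sin(x) - 3*cos(x)

Solve f'(x) = 0 on [-π, π]:
  f'(x) = 0 ⇔ -3*cos(x) = -5*sin(x) ⇔ tan(x) = 3/5, i.e. x = arctan(3/5) + nπ; keep the solutions lying in [-π, π].
  ⇒ x = -pi + atan(3/5) ≈ -2.6012, atan(3/5) ≈ 0.5404

f''(x) = 3*sin(x) + 5*cos(x)
Second-derivative test at each critical point:
  f''(-2.6012) = -5.8310 < 0 → local maximum
  f''(0.5404) = 5.8310 > 0 → local minimum

Critical points: x = -pi + atan(3/5) ≈ -2.6012 (local maximum); x = atan(3/5) ≈ 0.5404 (local minimum)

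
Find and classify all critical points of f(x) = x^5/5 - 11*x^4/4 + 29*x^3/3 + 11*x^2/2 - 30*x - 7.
f'(x) = x^4 - 11*x^3 + 29*x^2 + 11*x - 30

Solve f'(x) = 0:
  Factor: x^4 - 11*x^3 + 29*x^2 + 11*x - 30 = (x - 6)*(x - 5)*(x - 1)*(x + 1) = 0.
  ⇒ x = -1, 1, 5, 6

f''(x) = 4*x^3 - 33*x^2 + 58*x + 11
Second-derivative test at each critical point:
  f''(-1) = -84 < 0 → local maximum
  f''(1) = 40 > 0 → local minimum
  f''(5) = -24 < 0 → local maximum
  f''(6) = 35 > 0 → local minimum

Critical points: x = -1 (local maximum); x = 1 (local minimum); x = 5 (local maximum); x = 6 (local minimum)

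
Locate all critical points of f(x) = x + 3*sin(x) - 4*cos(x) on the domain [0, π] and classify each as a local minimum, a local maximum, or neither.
f'(x) = 4*sin(x) + 3*cos(x) + 1

Solve f'(x) = 0 on [0, π]:
  f'(x) = 0 ⇔ 4*sin(x) + 3*cos(x) = -1. Write the left side as R·cos(x + φ) with R = √(3² + (-4)²) = 5, cos φ = 3/5, sin φ = -4/5; then cos(x + φ) = -1/5. Solve for x and keep the solutions lying in [0, π].
  ⇒ x = atan((-4 + 6*sqrt(6))/(-8*sqrt(6) - 3)) + pi ≈ 2.6994

f''(x) = -3*sin(x) + 4*cos(x)
Second-derivative test at each critical point:
  f''(2.6994) = -4.8990 < 0 → local maximum

Critical points: x = atan((-4 + 6*sqrt(6))/(-8*sqrt(6) - 3)) + pi ≈ 2.6994 (local maximum)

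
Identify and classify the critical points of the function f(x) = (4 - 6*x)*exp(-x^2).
f'(x) = 2*(2*x*(3*x - 2) - 3)*exp(-x^2)

Solve f'(x) = 0:
  f'(x) = (12*x^2 - 8*x - 6)·exp(-x^2) and exp(-x^2) > 0 for every x, so f'(x) = 0 ⇔ 12*x^2 - 8*x - 6 = 0.
  Factor: 12*x^2 - 8*x - 6 = 2*(6*x^2 - 4*x - 3); 6*x^2 - 4*x - 3 = 0 has no rational roots; quadratic formula: x = (4 ± √88)/12.
  ⇒ x = 1/3 - sqrt(22)/6 ≈ -0.4484, 1/3 + sqrt(22)/6 ≈ 1.1151

f''(x) = 4*(2*x^2*(2 - 3*x) + 9*x - 2)*exp(-x^2)
Second-derivative test at each critical point:
  f''(-0.4484) = -15.3444 < 0 → local maximum
  f''(1.1151) = 5.4110 > 0 → local minimum

Critical points: x = 1/3 - sqrt(22)/6 ≈ -0.4484 (local maximum); x = 1/3 + sqrt(22)/6 ≈ 1.1151 (local minimum)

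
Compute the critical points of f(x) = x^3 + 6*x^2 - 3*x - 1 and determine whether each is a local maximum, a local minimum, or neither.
f'(x) = 3*x^2 + 12*x - 3

Solve f'(x) = 0:
  Factor: 3*x^2 + 12*x - 3 = 3*(x^2 + 4*x - 1); x^2 + 4*x - 1 = 0 has no rational roots; quadratic formula: x = (-4 ± √20)/2.
  ⇒ x = -sqrt(5) - 2 ≈ -4.2361, -2 + sqrt(5) ≈ 0.2361

f''(x) = 6*x + 12
Second-derivative test at each critical point:
  f''(-4.2361) = -13.4164 < 0 → local maximum
  f''(0.2361) = 13.4164 > 0 → local minimum

Critical points: x = -sqrt(5) - 2 ≈ -4.2361 (local maximum); x = -2 + sqrt(5) ≈ 0.2361 (local minimum)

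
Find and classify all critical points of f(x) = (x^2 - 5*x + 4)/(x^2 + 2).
f'(x) = (5*x^2 - 4*x - 10)/(x^4 + 4*x^2 + 4)

Solve f'(x) = 0:
  f'(x) = (5*x^2 - 4*x - 10)/(x^2 + 2)^2; the denominator is positive wherever f is defined, so f'(x) = 0 ⇔ 5*x^2 - 4*x - 10 = 0.
  5*x^2 - 4*x - 10 = 0 has no rational roots; quadratic formula: x = (4 ± √216)/10.
  ⇒ x = 2/5 - 3*sqrt(6)/5 ≈ -1.0697, 2/5 + 3*sqrt(6)/5 ≈ 1.8697

f''(x) = 2*(-5*x^3 + 6*x^2 + 30*x - 4)/(x^6 + 6*x^4 + 12*x^2 + 8)
Second-derivative test at each critical point:
  f''(-1.0697) = -1.4866 < 0 → local maximum
  f''(1.8697) = 0.4866 > 0 → local minimum

Critical points: x = 2/5 - 3*sqrt(6)/5 ≈ -1.0697 (local maximum); x = 2/5 + 3*sqrt(6)/5 ≈ 1.8697 (local minimum)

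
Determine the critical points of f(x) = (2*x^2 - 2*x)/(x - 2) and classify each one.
f'(x) = 2*(x^2 - 4*x + 2)/(x^2 - 4*x + 4)

Solve f'(x) = 0:
  f'(x) = 2*(x^2 - 4*x + 2)/(x - 2)^2; the denominator is positive wherever f is defined, so f'(x) = 0 ⇔ 2*x^2 - 8*x + 4 = 0.
  Factor: 2*x^2 - 8*x + 4 = 2*(x^2 - 4*x + 2); x^2 - 4*x + 2 = 0 has no rational roots; quadratic formula: x = (4 ± √8)/2.
  ⇒ x = 2 - sqrt(2) ≈ 0.5858, sqrt(2) + 2 ≈ 3.4142

f''(x) = 8/(x^3 - 6*x^2 + 12*x - 8)
Second-derivative test at each critical point:
  f''(0.5858) = -2.8284 < 0 → local maximum
  f''(3.4142) = 2.8284 > 0 → local minimum

Critical points: x = 2 - sqrt(2) ≈ 0.5858 (local maximum); x = sqrt(2) + 2 ≈ 3.4142 (local minimum)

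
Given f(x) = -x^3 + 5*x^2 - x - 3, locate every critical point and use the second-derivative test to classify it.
f'(x) = -3*x^2 + 10*x - 1

Solve f'(x) = 0:
  3*x^2 - 10*x + 1 = 0 has no rational roots; quadratic formula: x = (10 ± √88)/6.
  ⇒ x = 5/3 - sqrt(22)/3 ≈ 0.1032, sqrt(22)/3 + 5/3 ≈ 3.2301

f''(x) = 10 - 6*x
Second-derivative test at each critical point:
  f''(0.1032) = 9.3808 > 0 → local minimum
  f''(3.2301) = -9.3808 < 0 → local maximum

Critical points: x = 5/3 - sqrt(22)/3 ≈ 0.1032 (local minimum); x = sqrt(22)/3 + 5/3 ≈ 3.2301 (local maximum)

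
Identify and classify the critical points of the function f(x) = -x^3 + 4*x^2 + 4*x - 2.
f'(x) = -3*x^2 + 8*x + 4

Solve f'(x) = 0:
  3*x^2 - 8*x - 4 = 0 has no rational roots; quadratic formula: x = (8 ± √112)/6.
  ⇒ x = 4/3 - 2*sqrt(7)/3 ≈ -0.4305, 4/3 + 2*sqrt(7)/3 ≈ 3.0972

f''(x) = 8 - 6*x
Second-derivative test at each critical point:
  f''(-0.4305) = 10.5830 > 0 → local minimum
  f''(3.0972) = -10.5830 < 0 → local maximum

Critical points: x = 4/3 - 2*sqrt(7)/3 ≈ -0.4305 (local minimum); x = 4/3 + 2*sqrt(7)/3 ≈ 3.0972 (local maximum)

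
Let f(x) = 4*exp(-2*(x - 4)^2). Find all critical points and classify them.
f'(x) = 16*(4 - x)*exp(-2*(x - 4)^2)

Solve f'(x) = 0:
  f'(x) = (64 - 16*x)·exp(-2*(x - 4)^2) and exp(-2*(x - 4)^2) > 0 for every x, so f'(x) = 0 ⇔ 64 - 16*x = 0.
  Factor: 64 - 16*x = -16*(x - 4) = 0.
  ⇒ x = 4

f''(x) = 16*(4*(x - 4)^2 - 1)*exp(-2*(x - 4)^2)
Second-derivative test at each critical point:
  f''(4) = -16 < 0 → local maximum

Critical points: x = 4 (local maximum)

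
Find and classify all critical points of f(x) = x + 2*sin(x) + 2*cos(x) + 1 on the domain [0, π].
f'(x) = 2*sqrt(2)*cos(x + pi/4) + 1

Solve f'(x) = 0 on [0, π]:
  f'(x) = 0 ⇔ -2*sin(x) + 2*cos(x) = -1. Write the left side as R·cos(x + φ) with R = √(2² + 2²) = 2*sqrt(2), cos φ = sqrt(2)/2, sin φ = sqrt(2)/2; then cos(x + φ) = -sqrt(2)/4. Solve for x and keep the solutions lying in [0, π].
  ⇒ x = atan((1 + sqrt(7))/(-1 + sqrt(7))) ≈ 1.1468

f''(x) = -2*sqrt(2)*sin(x + pi/4)
Second-derivative test at each critical point:
  f''(1.1468) = -2.6458 < 0 → local maximum

Critical points: x = atan((1 + sqrt(7))/(-1 + sqrt(7))) ≈ 1.1468 (local maximum)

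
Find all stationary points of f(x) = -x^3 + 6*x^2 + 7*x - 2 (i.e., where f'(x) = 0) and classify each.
f'(x) = -3*x^2 + 12*x + 7

Solve f'(x) = 0:
  3*x^2 - 12*x - 7 = 0 has no rational roots; quadratic formula: x = (12 ± √228)/6.
  ⇒ x = 2 - sqrt(57)/3 ≈ -0.5166, 2 + sqrt(57)/3 ≈ 4.5166

f''(x) = 12 - 6*x
Second-derivative test at each critical point:
  f''(-0.5166) = 15.0997 > 0 → local minimum
  f''(4.5166) = -15.0997 < 0 → local maximum

Critical points: x = 2 - sqrt(57)/3 ≈ -0.5166 (local minimum); x = 2 + sqrt(57)/3 ≈ 4.5166 (local maximum)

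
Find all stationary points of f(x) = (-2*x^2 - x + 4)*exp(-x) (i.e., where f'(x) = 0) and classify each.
f'(x) = (2*x^2 - 3*x - 5)*exp(-x)

Solve f'(x) = 0:
  f'(x) = (2*x^2 - 3*x - 5)·exp(-x) and exp(-x) > 0 for every x, so f'(x) = 0 ⇔ 2*x^2 - 3*x - 5 = 0.
  Factor: 2*x^2 - 3*x - 5 = (x + 1)*(2*x - 5) = 0.
  ⇒ x = -1, 5/2

f''(x) = (-2*x^2 + 7*x + 2)*exp(-x)
Second-derivative test at each critical point:
  f''(-1) = -19.0280 < 0 → local maximum
  f''(5/2) = 0.5746 > 0 → local minimum

Critical points: x = -1 (local maximum); x = 5/2 (local minimum)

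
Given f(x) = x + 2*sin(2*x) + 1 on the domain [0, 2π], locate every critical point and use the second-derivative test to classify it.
f'(x) = 4*cos(2*x) + 1

Solve f'(x) = 0 on [0, 2π]:
  f'(x) = 0 ⇔ cos(2*x) = -1/4, i.e. 2*x = ±arccos(-1/4) + 2nπ; keep the solutions lying in [0, 2π].
  ⇒ x = acos(-1/4)/2 ≈ 0.9117, pi - acos(-1/4)/2 ≈ 2.2299, acos(-1/4)/2 + pi ≈ 4.0533, -acos(-1/4)/2 + 2*pi ≈ 5.3714

f''(x) = -8*sin(2*x)
Second-derivative test at each critical point:
  f''(0.9117) = -7.7460 < 0 → local maximum
  f''(2.2299) = 7.7460 > 0 → local minimum
  f''(4.0533) = -7.7460 < 0 → local maximum
  f''(5.3714) = 7.7460 > 0 → local minimum

Critical points: x = acos(-1/4)/2 ≈ 0.9117 (local maximum); x = pi - acos(-1/4)/2 ≈ 2.2299 (local minimum); x = acos(-1/4)/2 + pi ≈ 4.0533 (local maximum); x = -acos(-1/4)/2 + 2*pi ≈ 5.3714 (local minimum)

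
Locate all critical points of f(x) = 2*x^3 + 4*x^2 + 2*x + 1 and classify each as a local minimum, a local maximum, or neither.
f'(x) = 6*x^2 + 8*x + 2

Solve f'(x) = 0:
  Factor: 6*x^2 + 8*x + 2 = 2*(x + 1)*(3*x + 1) = 0.
  ⇒ x = -1, -1/3

f''(x) = 12*x + 8
Second-derivative test at each critical point:
  f''(-1) = -4 < 0 → local maximum
  f''(-1/3) = 4 > 0 → local minimum

Critical points: x = -1 (local maximum); x = -1/3 (local minimum)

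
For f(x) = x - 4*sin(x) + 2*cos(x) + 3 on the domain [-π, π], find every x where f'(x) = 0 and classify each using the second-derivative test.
f'(x) = -2*sin(x) - 4*cos(x) + 1

Solve f'(x) = 0 on [-π, π]:
  f'(x) = 0 ⇔ -2*sin(x) - 4*cos(x) = -1. Write the left side as R·cos(x + φ) with R = √((-4)² + 2²) = 2*sqrt(5), cos φ = -2*sqrt(5)/5, sin φ = sqrt(5)/5; then cos(x + φ) = -sqrt(5)/10. Solve for x and keep the solutions lying in [-π, π].
  ⇒ x = atan((1 - 2*sqrt(19))/(2 + sqrt(19))) ≈ -0.8816, atan((1 + 2*sqrt(19))/(2 - sqrt(19))) + pi ≈ 1.8089

f''(x) = 4*sin(x) - 2*cos(x)
Second-derivative test at each critical point:
  f''(-0.8816) = -4.3589 < 0 → local maximum
  f''(1.8089) = 4.3589 > 0 → local minimum

Critical points: x = atan((1 - 2*sqrt(19))/(2 + sqrt(19))) ≈ -0.8816 (local maximum); x = atan((1 + 2*sqrt(19))/(2 - sqrt(19))) + pi ≈ 1.8089 (local minimum)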